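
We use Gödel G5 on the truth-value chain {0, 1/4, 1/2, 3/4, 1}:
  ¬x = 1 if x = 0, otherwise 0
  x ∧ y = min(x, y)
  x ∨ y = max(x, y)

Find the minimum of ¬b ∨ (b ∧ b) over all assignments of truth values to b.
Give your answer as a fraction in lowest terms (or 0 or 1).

1/4

Take b = 1/4:
¬b = ¬1/4 = 0
b ∧ b = 1/4 ∧ 1/4 = 1/4
¬b ∨ (b ∧ b) = 0 ∨ 1/4 = 1/4
No assignment yields a value below 1/4, so this is the minimum.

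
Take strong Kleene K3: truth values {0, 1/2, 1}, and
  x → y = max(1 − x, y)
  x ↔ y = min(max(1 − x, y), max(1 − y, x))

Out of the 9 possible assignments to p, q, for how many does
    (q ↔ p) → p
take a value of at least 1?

4

p = 0, q = 0 ↦ 0  <
p = 0, q = 1/2 ↦ 1/2  <
p = 0, q = 1 ↦ 1  ≥
p = 1/2, q = 0 ↦ 1/2  <
p = 1/2, q = 1/2 ↦ 1/2  <
p = 1/2, q = 1 ↦ 1/2  <
p = 1, q = 0 ↦ 1  ≥
p = 1, q = 1/2 ↦ 1  ≥
p = 1, q = 1 ↦ 1  ≥
So 4 of the 9 assignments meet the threshold.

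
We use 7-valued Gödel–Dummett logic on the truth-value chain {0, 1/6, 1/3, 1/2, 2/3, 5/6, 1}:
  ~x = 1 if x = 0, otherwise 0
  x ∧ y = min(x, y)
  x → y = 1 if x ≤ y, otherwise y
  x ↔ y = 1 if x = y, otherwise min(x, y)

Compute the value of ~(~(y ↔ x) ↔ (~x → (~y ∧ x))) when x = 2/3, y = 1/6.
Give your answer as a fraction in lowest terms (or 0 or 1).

1

y ↔ x = 1/6 ↔ 2/3 = 1/6
~(y ↔ x) = ~1/6 = 0
~x = ~2/3 = 0
~y = ~1/6 = 0
~y ∧ x = 0 ∧ 2/3 = 0
~x → (~y ∧ x) = 0 → 0 = 1
~(y ↔ x) ↔ (~x → (~y ∧ x)) = 0 ↔ 1 = 0
~(~(y ↔ x) ↔ (~x → (~y ∧ x))) = ~0 = 1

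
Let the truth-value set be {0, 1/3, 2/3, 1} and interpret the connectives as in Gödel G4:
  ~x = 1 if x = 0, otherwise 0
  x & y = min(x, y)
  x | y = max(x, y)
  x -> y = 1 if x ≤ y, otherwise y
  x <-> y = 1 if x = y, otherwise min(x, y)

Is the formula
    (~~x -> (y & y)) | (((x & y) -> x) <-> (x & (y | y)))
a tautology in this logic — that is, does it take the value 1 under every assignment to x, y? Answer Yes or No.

Counterexample: take x = 1/3, y = 0.
~x = ~1/3 = 0
~~x = ~0 = 1
y & y = 0 & 0 = 0
~~x -> (y & y) = 1 -> 0 = 0
x & y = 1/3 & 0 = 0
(x & y) -> x = 0 -> 1/3 = 1
y | y = 0 | 0 = 0
x & (y | y) = 1/3 & 0 = 0
((x & y) -> x) <-> (x & (y | y)) = 1 <-> 0 = 0
(~~x -> (y & y)) | (((x & y) -> x) <-> (x & (y | y))) = 0 | 0 = 0
This gives 0 ≠ 1.

No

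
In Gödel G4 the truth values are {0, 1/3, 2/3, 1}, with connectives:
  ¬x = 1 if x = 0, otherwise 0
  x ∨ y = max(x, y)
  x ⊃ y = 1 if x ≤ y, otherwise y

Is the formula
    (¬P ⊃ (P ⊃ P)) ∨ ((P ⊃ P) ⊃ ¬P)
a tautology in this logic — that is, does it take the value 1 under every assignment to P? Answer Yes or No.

P = 0 ↦ 1
P = 1/3 ↦ 1
P = 2/3 ↦ 1
P = 1 ↦ 1
Every assignment gives a value ≥ 1.

Yes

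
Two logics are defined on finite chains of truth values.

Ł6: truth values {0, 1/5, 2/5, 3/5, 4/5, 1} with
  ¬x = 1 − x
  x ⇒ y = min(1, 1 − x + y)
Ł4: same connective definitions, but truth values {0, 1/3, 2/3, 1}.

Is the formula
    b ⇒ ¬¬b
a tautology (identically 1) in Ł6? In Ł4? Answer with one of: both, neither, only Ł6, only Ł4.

In Ł6: every assignment gives 1 — tautology.
In Ł4: every assignment gives 1 — tautology.

both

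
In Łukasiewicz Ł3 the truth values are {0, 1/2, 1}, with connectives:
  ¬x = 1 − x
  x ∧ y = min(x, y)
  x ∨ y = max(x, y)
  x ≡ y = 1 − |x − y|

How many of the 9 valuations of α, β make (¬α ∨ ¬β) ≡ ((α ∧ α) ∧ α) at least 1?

3

α = 0, β = 0 ↦ 0  <
α = 0, β = 1/2 ↦ 0  <
α = 0, β = 1 ↦ 0  <
α = 1/2, β = 0 ↦ 1/2  <
α = 1/2, β = 1/2 ↦ 1  ≥
α = 1/2, β = 1 ↦ 1  ≥
α = 1, β = 0 ↦ 1  ≥
α = 1, β = 1/2 ↦ 1/2  <
α = 1, β = 1 ↦ 0  <
So 3 of the 9 assignments meet the threshold.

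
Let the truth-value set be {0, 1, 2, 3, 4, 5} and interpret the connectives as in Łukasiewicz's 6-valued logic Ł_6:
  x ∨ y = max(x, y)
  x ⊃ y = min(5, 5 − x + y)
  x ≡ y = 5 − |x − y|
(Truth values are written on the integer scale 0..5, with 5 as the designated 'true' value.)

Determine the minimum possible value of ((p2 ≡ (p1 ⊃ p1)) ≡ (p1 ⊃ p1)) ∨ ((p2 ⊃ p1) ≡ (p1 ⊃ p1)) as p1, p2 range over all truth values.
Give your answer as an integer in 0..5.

Take p1 = 0, p2 = 2:
p1 ⊃ p1 = 0 ⊃ 0 = 5
p2 ≡ (p1 ⊃ p1) = 2 ≡ 5 = 2
p1 ⊃ p1 = 0 ⊃ 0 = 5
(p2 ≡ (p1 ⊃ p1)) ≡ (p1 ⊃ p1) = 2 ≡ 5 = 2
p2 ⊃ p1 = 2 ⊃ 0 = 3
p1 ⊃ p1 = 0 ⊃ 0 = 5
(p2 ⊃ p1) ≡ (p1 ⊃ p1) = 3 ≡ 5 = 3
((p2 ≡ (p1 ⊃ p1)) ≡ (p1 ⊃ p1)) ∨ ((p2 ⊃ p1) ≡ (p1 ⊃ p1)) = 2 ∨ 3 = 3
No assignment yields a value below 3, so this is the minimum.

3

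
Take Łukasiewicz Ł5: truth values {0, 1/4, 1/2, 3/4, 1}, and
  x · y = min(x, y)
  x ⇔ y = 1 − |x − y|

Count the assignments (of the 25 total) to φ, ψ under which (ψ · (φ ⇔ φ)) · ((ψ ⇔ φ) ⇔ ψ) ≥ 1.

1

value 1: 1 assignment (counts)
value 3/4: 5 assignments
value 1/2: 7 assignments
value 1/4: 6 assignments
value 0: 6 assignments
So 1 of the 25 assignments meets the threshold.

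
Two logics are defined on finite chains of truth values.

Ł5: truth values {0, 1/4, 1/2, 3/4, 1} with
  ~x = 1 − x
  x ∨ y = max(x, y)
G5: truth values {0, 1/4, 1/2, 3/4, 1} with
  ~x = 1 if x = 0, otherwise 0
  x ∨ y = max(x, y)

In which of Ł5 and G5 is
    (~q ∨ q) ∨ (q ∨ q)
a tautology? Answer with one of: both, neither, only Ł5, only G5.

In Ł5: at q = 1/4 the value is 3/4 — not a tautology.
In G5: at q = 1/4 the value is 1/4 — not a tautology.

neither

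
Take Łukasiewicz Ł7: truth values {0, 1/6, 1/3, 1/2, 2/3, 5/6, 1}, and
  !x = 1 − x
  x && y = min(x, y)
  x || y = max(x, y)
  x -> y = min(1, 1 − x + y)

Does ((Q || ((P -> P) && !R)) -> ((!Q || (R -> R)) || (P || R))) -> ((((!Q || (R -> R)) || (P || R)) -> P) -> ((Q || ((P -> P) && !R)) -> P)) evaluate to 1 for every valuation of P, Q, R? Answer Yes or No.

Yes

At P = 1/6, Q = 1/6, R = 5/6, for instance:
P -> P = 1/6 -> 1/6 = 1
!R = !5/6 = 1/6
(P -> P) && !R = 1 && 1/6 = 1/6
Q || ((P -> P) && !R) = 1/6 || 1/6 = 1/6
!Q = !1/6 = 5/6
R -> R = 5/6 -> 5/6 = 1
!Q || (R -> R) = 5/6 || 1 = 1
P || R = 1/6 || 5/6 = 5/6
(!Q || (R -> R)) || (P || R) = 1 || 5/6 = 1
(Q || ((P -> P) && !R)) -> ((!Q || (R -> R)) || (P || R)) = 1/6 -> 1 = 1
((!Q || (R -> R)) || (P || R)) -> P = 1 -> 1/6 = 1/6
(Q || ((P -> P) && !R)) -> P = 1/6 -> 1/6 = 1
(((!Q || (R -> R)) || (P || R)) -> P) -> ((Q || ((P -> P) && !R)) -> P) = 1/6 -> 1 = 1
((Q || ((P -> P) && !R)) -> ((!Q || (R -> R)) || (P || R))) -> ((((!Q || (R -> R)) || (P || R)) -> P) -> ((Q || ((P -> P) && !R)) -> P)) = 1 -> 1 = 1
and checking the remaining 342 assignments likewise gives ≥ 1 in every case.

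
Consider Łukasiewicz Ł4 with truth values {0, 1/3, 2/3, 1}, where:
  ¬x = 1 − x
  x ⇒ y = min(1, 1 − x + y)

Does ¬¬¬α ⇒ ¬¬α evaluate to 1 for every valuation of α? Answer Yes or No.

No

Counterexample: take α = 0.
¬α = ¬0 = 1
¬¬α = ¬1 = 0
¬¬¬α = ¬0 = 1
¬α = ¬0 = 1
¬¬α = ¬1 = 0
¬¬¬α ⇒ ¬¬α = 1 ⇒ 0 = 0
This gives 0 ≠ 1.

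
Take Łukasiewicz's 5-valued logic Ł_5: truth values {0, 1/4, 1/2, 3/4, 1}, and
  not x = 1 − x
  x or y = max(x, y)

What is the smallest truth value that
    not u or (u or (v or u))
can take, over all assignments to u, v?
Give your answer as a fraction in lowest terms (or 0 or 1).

1/2

Take u = 1/2, v = 0:
not u = not 1/2 = 1/2
v or u = 0 or 1/2 = 1/2
u or (v or u) = 1/2 or 1/2 = 1/2
not u or (u or (v or u)) = 1/2 or 1/2 = 1/2
No assignment yields a value below 1/2, so this is the minimum.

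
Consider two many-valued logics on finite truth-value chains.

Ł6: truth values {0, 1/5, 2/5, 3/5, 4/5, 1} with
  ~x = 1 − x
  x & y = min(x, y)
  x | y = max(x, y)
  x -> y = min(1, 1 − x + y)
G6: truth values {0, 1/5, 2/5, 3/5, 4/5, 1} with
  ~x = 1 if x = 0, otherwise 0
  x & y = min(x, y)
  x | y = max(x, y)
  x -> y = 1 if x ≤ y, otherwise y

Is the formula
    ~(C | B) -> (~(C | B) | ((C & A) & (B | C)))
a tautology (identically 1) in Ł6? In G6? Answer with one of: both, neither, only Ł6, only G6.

both

In Ł6: every assignment gives 1 — tautology.
In G6: every assignment gives 1 — tautology.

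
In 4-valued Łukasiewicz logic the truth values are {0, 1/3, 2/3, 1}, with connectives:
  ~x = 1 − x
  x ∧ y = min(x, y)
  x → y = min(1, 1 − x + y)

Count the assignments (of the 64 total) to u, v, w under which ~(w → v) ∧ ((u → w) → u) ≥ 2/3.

value 1: 1 assignment (counts)
value 2/3: 5 assignments (counts)
value 1/3: 12 assignments
value 0: 46 assignments
So 6 of the 64 assignments meet the threshold.

6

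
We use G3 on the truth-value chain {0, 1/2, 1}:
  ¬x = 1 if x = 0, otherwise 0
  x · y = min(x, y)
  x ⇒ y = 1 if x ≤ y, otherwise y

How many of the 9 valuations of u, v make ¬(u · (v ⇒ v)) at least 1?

u = 0, v = 0 ↦ 1  ≥
u = 0, v = 1/2 ↦ 1  ≥
u = 0, v = 1 ↦ 1  ≥
u = 1/2, v = 0 ↦ 0  <
u = 1/2, v = 1/2 ↦ 0  <
u = 1/2, v = 1 ↦ 0  <
u = 1, v = 0 ↦ 0  <
u = 1, v = 1/2 ↦ 0  <
u = 1, v = 1 ↦ 0  <
So 3 of the 9 assignments meet the threshold.

3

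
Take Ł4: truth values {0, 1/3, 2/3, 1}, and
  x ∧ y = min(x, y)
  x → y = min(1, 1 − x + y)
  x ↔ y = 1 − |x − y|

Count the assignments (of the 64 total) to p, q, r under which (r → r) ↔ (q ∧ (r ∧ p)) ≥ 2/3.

8

value 1: 1 assignment (counts)
value 2/3: 7 assignments (counts)
value 1/3: 19 assignments
value 0: 37 assignments
So 8 of the 64 assignments meet the threshold.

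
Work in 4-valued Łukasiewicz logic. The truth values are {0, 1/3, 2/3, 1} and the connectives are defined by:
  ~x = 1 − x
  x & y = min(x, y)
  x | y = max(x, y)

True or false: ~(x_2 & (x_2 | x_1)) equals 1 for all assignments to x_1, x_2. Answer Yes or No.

Counterexample: take x_1 = 0, x_2 = 1/3.
x_2 | x_1 = 1/3 | 0 = 1/3
x_2 & (x_2 | x_1) = 1/3 & 1/3 = 1/3
~(x_2 & (x_2 | x_1)) = ~1/3 = 2/3
This gives 2/3 ≠ 1.

No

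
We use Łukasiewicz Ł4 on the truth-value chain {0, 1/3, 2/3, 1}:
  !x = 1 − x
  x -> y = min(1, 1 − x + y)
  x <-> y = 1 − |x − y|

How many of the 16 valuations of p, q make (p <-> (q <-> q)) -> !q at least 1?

10

p = 0, q = 0 ↦ 1  ≥
p = 0, q = 1/3 ↦ 1  ≥
p = 0, q = 2/3 ↦ 1  ≥
p = 0, q = 1 ↦ 1  ≥
p = 1/3, q = 0 ↦ 1  ≥
p = 1/3, q = 1/3 ↦ 1  ≥
p = 1/3, q = 2/3 ↦ 1  ≥
p = 1/3, q = 1 ↦ 2/3  <
p = 2/3, q = 0 ↦ 1  ≥
p = 2/3, q = 1/3 ↦ 1  ≥
p = 2/3, q = 2/3 ↦ 2/3  <
p = 2/3, q = 1 ↦ 1/3  <
p = 1, q = 0 ↦ 1  ≥
p = 1, q = 1/3 ↦ 2/3  <
p = 1, q = 2/3 ↦ 1/3  <
p = 1, q = 1 ↦ 0  <
So 10 of the 16 assignments meet the threshold.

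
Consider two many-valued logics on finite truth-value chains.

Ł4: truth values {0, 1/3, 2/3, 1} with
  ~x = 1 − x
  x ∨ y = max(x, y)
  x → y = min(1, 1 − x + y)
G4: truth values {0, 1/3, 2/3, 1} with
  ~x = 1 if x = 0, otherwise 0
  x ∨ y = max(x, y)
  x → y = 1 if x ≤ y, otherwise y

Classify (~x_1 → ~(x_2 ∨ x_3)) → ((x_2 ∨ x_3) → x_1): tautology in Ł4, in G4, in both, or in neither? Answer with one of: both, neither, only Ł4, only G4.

In Ł4: every assignment gives 1 — tautology.
In G4: at x_1 = 1/3, x_2 = 0, x_3 = 2/3 the value is 1/3 — not a tautology.

only Ł4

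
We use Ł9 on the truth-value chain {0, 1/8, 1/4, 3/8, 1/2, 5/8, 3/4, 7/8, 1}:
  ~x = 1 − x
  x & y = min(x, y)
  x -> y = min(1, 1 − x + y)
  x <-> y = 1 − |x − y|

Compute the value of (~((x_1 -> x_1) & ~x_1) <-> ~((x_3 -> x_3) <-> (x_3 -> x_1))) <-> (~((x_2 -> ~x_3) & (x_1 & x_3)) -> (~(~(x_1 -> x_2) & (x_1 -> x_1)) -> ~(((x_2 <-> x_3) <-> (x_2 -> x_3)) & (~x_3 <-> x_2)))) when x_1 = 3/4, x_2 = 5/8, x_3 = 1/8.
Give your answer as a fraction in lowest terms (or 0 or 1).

x_1 -> x_1 = 3/4 -> 3/4 = 1
~x_1 = ~3/4 = 1/4
(x_1 -> x_1) & ~x_1 = 1 & 1/4 = 1/4
~((x_1 -> x_1) & ~x_1) = ~1/4 = 3/4
x_3 -> x_3 = 1/8 -> 1/8 = 1
x_3 -> x_1 = 1/8 -> 3/4 = 1
(x_3 -> x_3) <-> (x_3 -> x_1) = 1 <-> 1 = 1
~((x_3 -> x_3) <-> (x_3 -> x_1)) = ~1 = 0
~((x_1 -> x_1) & ~x_1) <-> ~((x_3 -> x_3) <-> (x_3 -> x_1)) = 3/4 <-> 0 = 1/4
~x_3 = ~1/8 = 7/8
x_2 -> ~x_3 = 5/8 -> 7/8 = 1
x_1 & x_3 = 3/4 & 1/8 = 1/8
(x_2 -> ~x_3) & (x_1 & x_3) = 1 & 1/8 = 1/8
~((x_2 -> ~x_3) & (x_1 & x_3)) = ~1/8 = 7/8
x_1 -> x_2 = 3/4 -> 5/8 = 7/8
~(x_1 -> x_2) = ~7/8 = 1/8
x_1 -> x_1 = 3/4 -> 3/4 = 1
~(x_1 -> x_2) & (x_1 -> x_1) = 1/8 & 1 = 1/8
~(~(x_1 -> x_2) & (x_1 -> x_1)) = ~1/8 = 7/8
x_2 <-> x_3 = 5/8 <-> 1/8 = 1/2
x_2 -> x_3 = 5/8 -> 1/8 = 1/2
(x_2 <-> x_3) <-> (x_2 -> x_3) = 1/2 <-> 1/2 = 1
~x_3 = ~1/8 = 7/8
~x_3 <-> x_2 = 7/8 <-> 5/8 = 3/4
((x_2 <-> x_3) <-> (x_2 -> x_3)) & (~x_3 <-> x_2) = 1 & 3/4 = 3/4
~(((x_2 <-> x_3) <-> (x_2 -> x_3)) & (~x_3 <-> x_2)) = ~3/4 = 1/4
~(~(x_1 -> x_2) & (x_1 -> x_1)) -> ~(((x_2 <-> x_3) <-> (x_2 -> x_3)) & (~x_3 <-> x_2)) = 7/8 -> 1/4 = 3/8
~((x_2 -> ~x_3) & (x_1 & x_3)) -> (~(~(x_1 -> x_2) & (x_1 -> x_1)) -> ~(((x_2 <-> x_3) <-> (x_2 -> x_3)) & (~x_3 <-> x_2))) = 7/8 -> 3/8 = 1/2
(~((x_1 -> x_1) & ~x_1) <-> ~((x_3 -> x_3) <-> (x_3 -> x_1))) <-> (~((x_2 -> ~x_3) & (x_1 & x_3)) -> (~(~(x_1 -> x_2) & (x_1 -> x_1)) -> ~(((x_2 <-> x_3) <-> (x_2 -> x_3)) & (~x_3 <-> x_2)))) = 1/4 <-> 1/2 = 3/4

3/4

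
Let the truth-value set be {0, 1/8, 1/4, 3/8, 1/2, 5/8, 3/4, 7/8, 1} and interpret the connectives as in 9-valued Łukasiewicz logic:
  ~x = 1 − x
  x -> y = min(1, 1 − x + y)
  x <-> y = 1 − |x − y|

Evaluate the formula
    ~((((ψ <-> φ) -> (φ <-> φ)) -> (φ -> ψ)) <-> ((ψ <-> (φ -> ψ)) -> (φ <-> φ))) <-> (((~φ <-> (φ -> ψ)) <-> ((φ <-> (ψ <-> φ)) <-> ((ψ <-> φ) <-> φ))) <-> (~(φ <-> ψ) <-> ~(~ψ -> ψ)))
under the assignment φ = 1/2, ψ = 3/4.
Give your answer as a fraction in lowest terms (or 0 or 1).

1/4

ψ <-> φ = 3/4 <-> 1/2 = 3/4
φ <-> φ = 1/2 <-> 1/2 = 1
(ψ <-> φ) -> (φ <-> φ) = 3/4 -> 1 = 1
φ -> ψ = 1/2 -> 3/4 = 1
((ψ <-> φ) -> (φ <-> φ)) -> (φ -> ψ) = 1 -> 1 = 1
φ -> ψ = 1/2 -> 3/4 = 1
ψ <-> (φ -> ψ) = 3/4 <-> 1 = 3/4
φ <-> φ = 1/2 <-> 1/2 = 1
(ψ <-> (φ -> ψ)) -> (φ <-> φ) = 3/4 -> 1 = 1
(((ψ <-> φ) -> (φ <-> φ)) -> (φ -> ψ)) <-> ((ψ <-> (φ -> ψ)) -> (φ <-> φ)) = 1 <-> 1 = 1
~((((ψ <-> φ) -> (φ <-> φ)) -> (φ -> ψ)) <-> ((ψ <-> (φ -> ψ)) -> (φ <-> φ))) = ~1 = 0
~φ = ~1/2 = 1/2
φ -> ψ = 1/2 -> 3/4 = 1
~φ <-> (φ -> ψ) = 1/2 <-> 1 = 1/2
ψ <-> φ = 3/4 <-> 1/2 = 3/4
φ <-> (ψ <-> φ) = 1/2 <-> 3/4 = 3/4
ψ <-> φ = 3/4 <-> 1/2 = 3/4
(ψ <-> φ) <-> φ = 3/4 <-> 1/2 = 3/4
(φ <-> (ψ <-> φ)) <-> ((ψ <-> φ) <-> φ) = 3/4 <-> 3/4 = 1
(~φ <-> (φ -> ψ)) <-> ((φ <-> (ψ <-> φ)) <-> ((ψ <-> φ) <-> φ)) = 1/2 <-> 1 = 1/2
φ <-> ψ = 1/2 <-> 3/4 = 3/4
~(φ <-> ψ) = ~3/4 = 1/4
~ψ = ~3/4 = 1/4
~ψ -> ψ = 1/4 -> 3/4 = 1
~(~ψ -> ψ) = ~1 = 0
~(φ <-> ψ) <-> ~(~ψ -> ψ) = 1/4 <-> 0 = 3/4
((~φ <-> (φ -> ψ)) <-> ((φ <-> (ψ <-> φ)) <-> ((ψ <-> φ) <-> φ))) <-> (~(φ <-> ψ) <-> ~(~ψ -> ψ)) = 1/2 <-> 3/4 = 3/4
~((((ψ <-> φ) -> (φ <-> φ)) -> (φ -> ψ)) <-> ((ψ <-> (φ -> ψ)) -> (φ <-> φ))) <-> (((~φ <-> (φ -> ψ)) <-> ((φ <-> (ψ <-> φ)) <-> ((ψ <-> φ) <-> φ))) <-> (~(φ <-> ψ) <-> ~(~ψ -> ψ))) = 0 <-> 3/4 = 1/4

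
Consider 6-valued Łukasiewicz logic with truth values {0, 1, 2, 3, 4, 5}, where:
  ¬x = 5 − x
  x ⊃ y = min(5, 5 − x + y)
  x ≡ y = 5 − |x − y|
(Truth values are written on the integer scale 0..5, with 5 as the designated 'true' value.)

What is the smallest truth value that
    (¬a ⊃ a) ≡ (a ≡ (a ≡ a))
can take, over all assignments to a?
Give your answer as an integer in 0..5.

3

Take a = 2:
¬a = ¬2 = 3
¬a ⊃ a = 3 ⊃ 2 = 4
a ≡ a = 2 ≡ 2 = 5
a ≡ (a ≡ a) = 2 ≡ 5 = 2
(¬a ⊃ a) ≡ (a ≡ (a ≡ a)) = 4 ≡ 2 = 3
No assignment yields a value below 3, so this is the minimum.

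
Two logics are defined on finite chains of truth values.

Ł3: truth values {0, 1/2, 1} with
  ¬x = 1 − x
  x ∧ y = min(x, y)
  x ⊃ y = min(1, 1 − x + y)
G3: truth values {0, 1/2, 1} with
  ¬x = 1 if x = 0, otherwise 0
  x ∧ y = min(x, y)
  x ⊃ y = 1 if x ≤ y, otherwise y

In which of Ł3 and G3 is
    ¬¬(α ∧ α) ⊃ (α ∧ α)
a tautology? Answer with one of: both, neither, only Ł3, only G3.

only Ł3

In Ł3: every assignment gives 1 — tautology.
In G3: at α = 1/2 the value is 1/2 — not a tautology.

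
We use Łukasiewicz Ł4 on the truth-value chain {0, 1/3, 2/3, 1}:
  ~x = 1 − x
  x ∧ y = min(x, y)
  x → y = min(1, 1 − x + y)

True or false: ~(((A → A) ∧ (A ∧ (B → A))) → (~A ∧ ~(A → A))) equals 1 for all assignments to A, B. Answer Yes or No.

No

Counterexample: take A = 0, B = 0.
A → A = 0 → 0 = 1
B → A = 0 → 0 = 1
A ∧ (B → A) = 0 ∧ 1 = 0
(A → A) ∧ (A ∧ (B → A)) = 1 ∧ 0 = 0
~A = ~0 = 1
A → A = 0 → 0 = 1
~(A → A) = ~1 = 0
~A ∧ ~(A → A) = 1 ∧ 0 = 0
((A → A) ∧ (A ∧ (B → A))) → (~A ∧ ~(A → A)) = 0 → 0 = 1
~(((A → A) ∧ (A ∧ (B → A))) → (~A ∧ ~(A → A))) = ~1 = 0
This gives 0 ≠ 1.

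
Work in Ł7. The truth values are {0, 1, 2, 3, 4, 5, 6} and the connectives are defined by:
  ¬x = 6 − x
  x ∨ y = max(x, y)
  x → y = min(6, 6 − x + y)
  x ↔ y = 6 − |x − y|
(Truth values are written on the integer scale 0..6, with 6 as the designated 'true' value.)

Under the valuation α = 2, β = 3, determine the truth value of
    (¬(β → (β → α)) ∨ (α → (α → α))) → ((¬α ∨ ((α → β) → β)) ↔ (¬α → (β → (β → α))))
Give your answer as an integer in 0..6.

β → α = 3 → 2 = 5
β → (β → α) = 3 → 5 = 6
¬(β → (β → α)) = ¬6 = 0
α → α = 2 → 2 = 6
α → (α → α) = 2 → 6 = 6
¬(β → (β → α)) ∨ (α → (α → α)) = 0 ∨ 6 = 6
¬α = ¬2 = 4
α → β = 2 → 3 = 6
(α → β) → β = 6 → 3 = 3
¬α ∨ ((α → β) → β) = 4 ∨ 3 = 4
¬α = ¬2 = 4
β → α = 3 → 2 = 5
β → (β → α) = 3 → 5 = 6
¬α → (β → (β → α)) = 4 → 6 = 6
(¬α ∨ ((α → β) → β)) ↔ (¬α → (β → (β → α))) = 4 ↔ 6 = 4
(¬(β → (β → α)) ∨ (α → (α → α))) → ((¬α ∨ ((α → β) → β)) ↔ (¬α → (β → (β → α)))) = 6 → 4 = 4

4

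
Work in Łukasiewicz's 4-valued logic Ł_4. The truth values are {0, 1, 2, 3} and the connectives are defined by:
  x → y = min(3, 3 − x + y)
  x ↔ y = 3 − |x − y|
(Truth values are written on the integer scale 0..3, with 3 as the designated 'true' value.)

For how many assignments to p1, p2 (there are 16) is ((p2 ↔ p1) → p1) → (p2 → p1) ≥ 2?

14

p1 = 0, p2 = 0 ↦ 3  ≥
p1 = 0, p2 = 1 ↦ 3  ≥
p1 = 0, p2 = 2 ↦ 2  ≥
p1 = 0, p2 = 3 ↦ 0  <
p1 = 1, p2 = 0 ↦ 3  ≥
p1 = 1, p2 = 1 ↦ 3  ≥
p1 = 1, p2 = 2 ↦ 3  ≥
p1 = 1, p2 = 3 ↦ 1  <
p1 = 2, p2 = 0 ↦ 3  ≥
p1 = 2, p2 = 1 ↦ 3  ≥
p1 = 2, p2 = 2 ↦ 3  ≥
p1 = 2, p2 = 3 ↦ 2  ≥
p1 = 3, p2 = 0 ↦ 3  ≥
p1 = 3, p2 = 1 ↦ 3  ≥
p1 = 3, p2 = 2 ↦ 3  ≥
p1 = 3, p2 = 3 ↦ 3  ≥
So 14 of the 16 assignments meet the threshold.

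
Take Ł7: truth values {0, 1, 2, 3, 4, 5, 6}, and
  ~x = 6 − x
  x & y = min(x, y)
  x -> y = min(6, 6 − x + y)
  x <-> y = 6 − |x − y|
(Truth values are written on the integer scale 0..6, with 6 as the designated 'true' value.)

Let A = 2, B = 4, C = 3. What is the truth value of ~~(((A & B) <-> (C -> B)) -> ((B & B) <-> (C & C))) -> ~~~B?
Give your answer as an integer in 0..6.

A & B = 2 & 4 = 2
C -> B = 3 -> 4 = 6
(A & B) <-> (C -> B) = 2 <-> 6 = 2
B & B = 4 & 4 = 4
C & C = 3 & 3 = 3
(B & B) <-> (C & C) = 4 <-> 3 = 5
((A & B) <-> (C -> B)) -> ((B & B) <-> (C & C)) = 2 -> 5 = 6
~(((A & B) <-> (C -> B)) -> ((B & B) <-> (C & C))) = ~6 = 0
~~(((A & B) <-> (C -> B)) -> ((B & B) <-> (C & C))) = ~0 = 6
~B = ~4 = 2
~~B = ~2 = 4
~~~B = ~4 = 2
~~(((A & B) <-> (C -> B)) -> ((B & B) <-> (C & C))) -> ~~~B = 6 -> 2 = 2

2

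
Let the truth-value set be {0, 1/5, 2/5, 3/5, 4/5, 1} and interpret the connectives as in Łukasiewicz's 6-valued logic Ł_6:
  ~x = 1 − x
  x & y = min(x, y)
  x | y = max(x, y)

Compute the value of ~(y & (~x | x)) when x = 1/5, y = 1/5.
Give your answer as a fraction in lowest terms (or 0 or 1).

~x = ~1/5 = 4/5
~x | x = 4/5 | 1/5 = 4/5
y & (~x | x) = 1/5 & 4/5 = 1/5
~(y & (~x | x)) = ~1/5 = 4/5

4/5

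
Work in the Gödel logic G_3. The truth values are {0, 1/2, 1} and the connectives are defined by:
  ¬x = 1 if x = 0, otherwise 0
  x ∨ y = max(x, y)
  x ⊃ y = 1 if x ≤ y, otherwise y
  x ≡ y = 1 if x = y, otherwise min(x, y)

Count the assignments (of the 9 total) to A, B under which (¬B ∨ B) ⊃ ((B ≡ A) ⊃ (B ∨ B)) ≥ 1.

8

A = 0, B = 0 ↦ 0  <
A = 0, B = 1/2 ↦ 1  ≥
A = 0, B = 1 ↦ 1  ≥
A = 1/2, B = 0 ↦ 1  ≥
A = 1/2, B = 1/2 ↦ 1  ≥
A = 1/2, B = 1 ↦ 1  ≥
A = 1, B = 0 ↦ 1  ≥
A = 1, B = 1/2 ↦ 1  ≥
A = 1, B = 1 ↦ 1  ≥
So 8 of the 9 assignments meet the threshold.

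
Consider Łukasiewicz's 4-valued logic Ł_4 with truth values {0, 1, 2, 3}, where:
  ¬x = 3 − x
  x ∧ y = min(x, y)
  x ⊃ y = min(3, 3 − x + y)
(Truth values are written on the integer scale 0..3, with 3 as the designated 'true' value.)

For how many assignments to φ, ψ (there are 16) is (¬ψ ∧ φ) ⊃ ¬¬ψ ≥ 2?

14

φ = 0, ψ = 0 ↦ 3  ≥
φ = 0, ψ = 1 ↦ 3  ≥
φ = 0, ψ = 2 ↦ 3  ≥
φ = 0, ψ = 3 ↦ 3  ≥
φ = 1, ψ = 0 ↦ 2  ≥
φ = 1, ψ = 1 ↦ 3  ≥
φ = 1, ψ = 2 ↦ 3  ≥
φ = 1, ψ = 3 ↦ 3  ≥
φ = 2, ψ = 0 ↦ 1  <
φ = 2, ψ = 1 ↦ 2  ≥
φ = 2, ψ = 2 ↦ 3  ≥
φ = 2, ψ = 3 ↦ 3  ≥
φ = 3, ψ = 0 ↦ 0  <
φ = 3, ψ = 1 ↦ 2  ≥
φ = 3, ψ = 2 ↦ 3  ≥
φ = 3, ψ = 3 ↦ 3  ≥
So 14 of the 16 assignments meet the threshold.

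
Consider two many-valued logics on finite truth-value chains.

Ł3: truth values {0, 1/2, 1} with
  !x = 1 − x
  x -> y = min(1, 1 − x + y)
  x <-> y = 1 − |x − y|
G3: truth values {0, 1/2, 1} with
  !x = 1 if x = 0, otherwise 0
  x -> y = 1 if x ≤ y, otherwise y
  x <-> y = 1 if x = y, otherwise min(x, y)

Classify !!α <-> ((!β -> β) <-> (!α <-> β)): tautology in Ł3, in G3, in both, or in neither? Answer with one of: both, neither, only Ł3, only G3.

neither

In Ł3: at α = 0, β = 0 the value is 0 — not a tautology.
In G3: at α = 0, β = 0 the value is 0 — not a tautology.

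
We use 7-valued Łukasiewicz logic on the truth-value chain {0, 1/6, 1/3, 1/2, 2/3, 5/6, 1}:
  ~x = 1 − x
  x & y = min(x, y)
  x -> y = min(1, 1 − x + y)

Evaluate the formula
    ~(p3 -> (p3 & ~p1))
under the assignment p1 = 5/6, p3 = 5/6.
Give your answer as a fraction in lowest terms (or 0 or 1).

~p1 = ~5/6 = 1/6
p3 & ~p1 = 5/6 & 1/6 = 1/6
p3 -> (p3 & ~p1) = 5/6 -> 1/6 = 1/3
~(p3 -> (p3 & ~p1)) = ~1/3 = 2/3

2/3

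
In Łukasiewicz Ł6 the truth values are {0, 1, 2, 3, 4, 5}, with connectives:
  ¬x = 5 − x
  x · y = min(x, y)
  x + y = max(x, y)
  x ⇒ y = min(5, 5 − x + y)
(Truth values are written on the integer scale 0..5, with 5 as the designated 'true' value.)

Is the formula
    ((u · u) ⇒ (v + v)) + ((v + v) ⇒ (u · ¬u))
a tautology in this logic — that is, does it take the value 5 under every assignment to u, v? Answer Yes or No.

No

Counterexample: take u = 4, v = 2.
u · u = 4 · 4 = 4
v + v = 2 + 2 = 2
(u · u) ⇒ (v + v) = 4 ⇒ 2 = 3
v + v = 2 + 2 = 2
¬u = ¬4 = 1
u · ¬u = 4 · 1 = 1
(v + v) ⇒ (u · ¬u) = 2 ⇒ 1 = 4
((u · u) ⇒ (v + v)) + ((v + v) ⇒ (u · ¬u)) = 3 + 4 = 4
This gives 4 ≠ 5.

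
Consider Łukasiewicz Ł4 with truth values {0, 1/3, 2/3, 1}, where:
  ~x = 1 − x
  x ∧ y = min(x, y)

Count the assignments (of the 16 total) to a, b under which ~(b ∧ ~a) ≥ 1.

7

a = 0, b = 0 ↦ 1  ≥
a = 0, b = 1/3 ↦ 2/3  <
a = 0, b = 2/3 ↦ 1/3  <
a = 0, b = 1 ↦ 0  <
a = 1/3, b = 0 ↦ 1  ≥
a = 1/3, b = 1/3 ↦ 2/3  <
a = 1/3, b = 2/3 ↦ 1/3  <
a = 1/3, b = 1 ↦ 1/3  <
a = 2/3, b = 0 ↦ 1  ≥
a = 2/3, b = 1/3 ↦ 2/3  <
a = 2/3, b = 2/3 ↦ 2/3  <
a = 2/3, b = 1 ↦ 2/3  <
a = 1, b = 0 ↦ 1  ≥
a = 1, b = 1/3 ↦ 1  ≥
a = 1, b = 2/3 ↦ 1  ≥
a = 1, b = 1 ↦ 1  ≥
So 7 of the 16 assignments meet the threshold.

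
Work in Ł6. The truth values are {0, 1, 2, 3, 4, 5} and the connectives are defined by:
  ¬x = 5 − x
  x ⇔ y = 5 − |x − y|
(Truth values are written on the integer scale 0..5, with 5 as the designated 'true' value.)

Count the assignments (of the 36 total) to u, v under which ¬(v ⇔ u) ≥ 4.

6

value 5: 2 assignments (counts)
value 4: 4 assignments (counts)
value 3: 6 assignments
value 2: 8 assignments
value 1: 10 assignments
value 0: 6 assignments
So 6 of the 36 assignments meet the threshold.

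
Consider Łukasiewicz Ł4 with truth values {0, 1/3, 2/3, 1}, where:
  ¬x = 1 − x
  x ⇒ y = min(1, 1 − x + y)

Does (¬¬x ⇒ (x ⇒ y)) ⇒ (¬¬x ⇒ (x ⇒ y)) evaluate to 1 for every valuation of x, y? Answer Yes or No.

Yes

x = 0, y = 0 ↦ 1
x = 0, y = 1/3 ↦ 1
x = 0, y = 2/3 ↦ 1
x = 0, y = 1 ↦ 1
x = 1/3, y = 0 ↦ 1
x = 1/3, y = 1/3 ↦ 1
x = 1/3, y = 2/3 ↦ 1
x = 1/3, y = 1 ↦ 1
x = 2/3, y = 0 ↦ 1
x = 2/3, y = 1/3 ↦ 1
x = 2/3, y = 2/3 ↦ 1
x = 2/3, y = 1 ↦ 1
x = 1, y = 0 ↦ 1
x = 1, y = 1/3 ↦ 1
x = 1, y = 2/3 ↦ 1
x = 1, y = 1 ↦ 1
Every assignment gives a value ≥ 1.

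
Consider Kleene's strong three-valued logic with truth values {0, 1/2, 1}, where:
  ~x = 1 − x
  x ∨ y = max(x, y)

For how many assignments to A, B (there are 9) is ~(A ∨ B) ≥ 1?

A = 0, B = 0 ↦ 1  ≥
A = 0, B = 1/2 ↦ 1/2  <
A = 0, B = 1 ↦ 0  <
A = 1/2, B = 0 ↦ 1/2  <
A = 1/2, B = 1/2 ↦ 1/2  <
A = 1/2, B = 1 ↦ 0  <
A = 1, B = 0 ↦ 0  <
A = 1, B = 1/2 ↦ 0  <
A = 1, B = 1 ↦ 0  <
So 1 of the 9 assignments meets the threshold.

1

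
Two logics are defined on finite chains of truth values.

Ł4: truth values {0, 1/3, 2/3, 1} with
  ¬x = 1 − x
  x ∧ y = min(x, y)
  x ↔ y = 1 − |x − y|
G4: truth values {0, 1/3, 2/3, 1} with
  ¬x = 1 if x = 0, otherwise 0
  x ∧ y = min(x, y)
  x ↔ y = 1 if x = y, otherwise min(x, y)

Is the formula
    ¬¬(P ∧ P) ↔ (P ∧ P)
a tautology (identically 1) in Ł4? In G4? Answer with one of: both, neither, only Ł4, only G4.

In Ł4: every assignment gives 1 — tautology.
In G4: at P = 1/3 the value is 1/3 — not a tautology.

only Ł4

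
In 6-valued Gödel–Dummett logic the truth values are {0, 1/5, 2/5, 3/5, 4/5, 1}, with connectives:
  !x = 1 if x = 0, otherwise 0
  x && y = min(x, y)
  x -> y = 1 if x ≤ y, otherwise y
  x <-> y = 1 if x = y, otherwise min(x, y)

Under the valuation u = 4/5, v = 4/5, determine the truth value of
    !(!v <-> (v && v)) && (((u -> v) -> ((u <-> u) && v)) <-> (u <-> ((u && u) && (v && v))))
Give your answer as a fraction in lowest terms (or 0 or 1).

!v = !4/5 = 0
v && v = 4/5 && 4/5 = 4/5
!v <-> (v && v) = 0 <-> 4/5 = 0
!(!v <-> (v && v)) = !0 = 1
u -> v = 4/5 -> 4/5 = 1
u <-> u = 4/5 <-> 4/5 = 1
(u <-> u) && v = 1 && 4/5 = 4/5
(u -> v) -> ((u <-> u) && v) = 1 -> 4/5 = 4/5
u && u = 4/5 && 4/5 = 4/5
v && v = 4/5 && 4/5 = 4/5
(u && u) && (v && v) = 4/5 && 4/5 = 4/5
u <-> ((u && u) && (v && v)) = 4/5 <-> 4/5 = 1
((u -> v) -> ((u <-> u) && v)) <-> (u <-> ((u && u) && (v && v))) = 4/5 <-> 1 = 4/5
!(!v <-> (v && v)) && (((u -> v) -> ((u <-> u) && v)) <-> (u <-> ((u && u) && (v && v)))) = 1 && 4/5 = 4/5

4/5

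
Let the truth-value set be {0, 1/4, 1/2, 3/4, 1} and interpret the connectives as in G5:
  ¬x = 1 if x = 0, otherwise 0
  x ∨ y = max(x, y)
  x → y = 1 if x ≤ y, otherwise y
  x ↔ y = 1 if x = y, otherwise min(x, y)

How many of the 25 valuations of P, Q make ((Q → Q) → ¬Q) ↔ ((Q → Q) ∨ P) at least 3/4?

5

value 1: 5 assignments (counts)
value 0: 20 assignments
So 5 of the 25 assignments meet the threshold.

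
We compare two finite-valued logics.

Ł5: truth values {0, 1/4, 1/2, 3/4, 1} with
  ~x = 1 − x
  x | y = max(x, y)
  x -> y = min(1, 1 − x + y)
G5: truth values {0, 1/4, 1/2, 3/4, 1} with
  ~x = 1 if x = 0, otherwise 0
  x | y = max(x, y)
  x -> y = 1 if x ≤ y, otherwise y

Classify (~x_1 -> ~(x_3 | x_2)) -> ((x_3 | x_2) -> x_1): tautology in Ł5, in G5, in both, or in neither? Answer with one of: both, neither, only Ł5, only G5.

only Ł5

In Ł5: every assignment gives 1 — tautology.
In G5: at x_1 = 1/4, x_2 = 0, x_3 = 1/2 the value is 1/4 — not a tautology.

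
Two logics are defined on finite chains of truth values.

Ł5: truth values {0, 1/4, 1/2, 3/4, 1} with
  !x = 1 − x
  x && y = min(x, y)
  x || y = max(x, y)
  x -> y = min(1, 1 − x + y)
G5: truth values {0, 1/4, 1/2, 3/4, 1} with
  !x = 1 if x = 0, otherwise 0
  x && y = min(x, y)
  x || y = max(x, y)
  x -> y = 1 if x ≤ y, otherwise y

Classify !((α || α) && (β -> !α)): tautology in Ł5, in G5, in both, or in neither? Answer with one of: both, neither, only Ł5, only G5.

In Ł5: at α = 1/4, β = 0 the value is 3/4 — not a tautology.
In G5: at α = 1/4, β = 0 the value is 0 — not a tautology.

neither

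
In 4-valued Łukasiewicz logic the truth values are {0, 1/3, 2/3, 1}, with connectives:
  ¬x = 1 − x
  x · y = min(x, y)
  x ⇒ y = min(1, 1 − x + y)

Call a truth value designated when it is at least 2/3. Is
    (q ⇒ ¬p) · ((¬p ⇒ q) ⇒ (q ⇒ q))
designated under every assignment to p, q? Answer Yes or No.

Counterexample: take p = 2/3, q = 1.
¬p = ¬2/3 = 1/3
q ⇒ ¬p = 1 ⇒ 1/3 = 1/3
¬p ⇒ q = 1/3 ⇒ 1 = 1
q ⇒ q = 1 ⇒ 1 = 1
(¬p ⇒ q) ⇒ (q ⇒ q) = 1 ⇒ 1 = 1
(q ⇒ ¬p) · ((¬p ⇒ q) ⇒ (q ⇒ q)) = 1/3 · 1 = 1/3
This gives 1/3, which is below 2/3.

No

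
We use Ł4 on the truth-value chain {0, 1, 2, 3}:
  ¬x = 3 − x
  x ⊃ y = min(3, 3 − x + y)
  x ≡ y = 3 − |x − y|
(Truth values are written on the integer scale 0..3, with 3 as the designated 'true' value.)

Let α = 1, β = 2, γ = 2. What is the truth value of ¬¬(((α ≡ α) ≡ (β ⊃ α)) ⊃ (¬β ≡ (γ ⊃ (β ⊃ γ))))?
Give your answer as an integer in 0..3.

2

α ≡ α = 1 ≡ 1 = 3
β ⊃ α = 2 ⊃ 1 = 2
(α ≡ α) ≡ (β ⊃ α) = 3 ≡ 2 = 2
¬β = ¬2 = 1
β ⊃ γ = 2 ⊃ 2 = 3
γ ⊃ (β ⊃ γ) = 2 ⊃ 3 = 3
¬β ≡ (γ ⊃ (β ⊃ γ)) = 1 ≡ 3 = 1
((α ≡ α) ≡ (β ⊃ α)) ⊃ (¬β ≡ (γ ⊃ (β ⊃ γ))) = 2 ⊃ 1 = 2
¬(((α ≡ α) ≡ (β ⊃ α)) ⊃ (¬β ≡ (γ ⊃ (β ⊃ γ)))) = ¬2 = 1
¬¬(((α ≡ α) ≡ (β ⊃ α)) ⊃ (¬β ≡ (γ ⊃ (β ⊃ γ)))) = ¬1 = 2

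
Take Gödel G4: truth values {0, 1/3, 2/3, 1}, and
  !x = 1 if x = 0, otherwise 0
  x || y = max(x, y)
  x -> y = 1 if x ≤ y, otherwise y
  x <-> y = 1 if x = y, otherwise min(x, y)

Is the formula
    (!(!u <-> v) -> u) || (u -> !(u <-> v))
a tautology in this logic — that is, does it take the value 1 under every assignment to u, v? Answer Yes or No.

No

Counterexample: take u = 1/3, v = 1/3.
!u = !1/3 = 0
!u <-> v = 0 <-> 1/3 = 0
!(!u <-> v) = !0 = 1
!(!u <-> v) -> u = 1 -> 1/3 = 1/3
u <-> v = 1/3 <-> 1/3 = 1
!(u <-> v) = !1 = 0
u -> !(u <-> v) = 1/3 -> 0 = 0
(!(!u <-> v) -> u) || (u -> !(u <-> v)) = 1/3 || 0 = 1/3
This gives 1/3 ≠ 1.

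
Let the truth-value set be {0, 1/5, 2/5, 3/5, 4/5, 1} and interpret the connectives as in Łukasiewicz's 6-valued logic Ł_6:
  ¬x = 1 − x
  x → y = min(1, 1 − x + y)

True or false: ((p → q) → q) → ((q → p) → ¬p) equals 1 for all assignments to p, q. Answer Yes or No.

Counterexample: take p = 3/5, q = 0.
p → q = 3/5 → 0 = 2/5
(p → q) → q = 2/5 → 0 = 3/5
q → p = 0 → 3/5 = 1
¬p = ¬3/5 = 2/5
(q → p) → ¬p = 1 → 2/5 = 2/5
((p → q) → q) → ((q → p) → ¬p) = 3/5 → 2/5 = 4/5
This gives 4/5 ≠ 1.

No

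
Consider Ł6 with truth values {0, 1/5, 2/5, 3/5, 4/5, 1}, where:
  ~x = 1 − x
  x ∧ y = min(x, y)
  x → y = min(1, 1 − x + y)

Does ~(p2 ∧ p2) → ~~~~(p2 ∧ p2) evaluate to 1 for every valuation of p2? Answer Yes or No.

No

Counterexample: take p2 = 0.
p2 ∧ p2 = 0 ∧ 0 = 0
~(p2 ∧ p2) = ~0 = 1
p2 ∧ p2 = 0 ∧ 0 = 0
~(p2 ∧ p2) = ~0 = 1
~~(p2 ∧ p2) = ~1 = 0
~~~(p2 ∧ p2) = ~0 = 1
~~~~(p2 ∧ p2) = ~1 = 0
~(p2 ∧ p2) → ~~~~(p2 ∧ p2) = 1 → 0 = 0
This gives 0 ≠ 1.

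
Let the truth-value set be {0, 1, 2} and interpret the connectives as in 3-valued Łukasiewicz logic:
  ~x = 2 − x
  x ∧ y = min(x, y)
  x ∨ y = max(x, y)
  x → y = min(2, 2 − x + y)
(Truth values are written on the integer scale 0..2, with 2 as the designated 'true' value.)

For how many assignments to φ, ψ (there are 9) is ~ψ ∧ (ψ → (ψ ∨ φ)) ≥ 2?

3

φ = 0, ψ = 0 ↦ 2  ≥
φ = 0, ψ = 1 ↦ 1  <
φ = 0, ψ = 2 ↦ 0  <
φ = 1, ψ = 0 ↦ 2  ≥
φ = 1, ψ = 1 ↦ 1  <
φ = 1, ψ = 2 ↦ 0  <
φ = 2, ψ = 0 ↦ 2  ≥
φ = 2, ψ = 1 ↦ 1  <
φ = 2, ψ = 2 ↦ 0  <
So 3 of the 9 assignments meet the threshold.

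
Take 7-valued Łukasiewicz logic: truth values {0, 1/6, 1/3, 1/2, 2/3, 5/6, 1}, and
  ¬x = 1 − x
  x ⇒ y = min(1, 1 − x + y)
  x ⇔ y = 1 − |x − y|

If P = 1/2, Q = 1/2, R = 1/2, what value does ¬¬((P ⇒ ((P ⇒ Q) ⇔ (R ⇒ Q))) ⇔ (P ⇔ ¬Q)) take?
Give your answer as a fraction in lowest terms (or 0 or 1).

1

P ⇒ Q = 1/2 ⇒ 1/2 = 1
R ⇒ Q = 1/2 ⇒ 1/2 = 1
(P ⇒ Q) ⇔ (R ⇒ Q) = 1 ⇔ 1 = 1
P ⇒ ((P ⇒ Q) ⇔ (R ⇒ Q)) = 1/2 ⇒ 1 = 1
¬Q = ¬1/2 = 1/2
P ⇔ ¬Q = 1/2 ⇔ 1/2 = 1
(P ⇒ ((P ⇒ Q) ⇔ (R ⇒ Q))) ⇔ (P ⇔ ¬Q) = 1 ⇔ 1 = 1
¬((P ⇒ ((P ⇒ Q) ⇔ (R ⇒ Q))) ⇔ (P ⇔ ¬Q)) = ¬1 = 0
¬¬((P ⇒ ((P ⇒ Q) ⇔ (R ⇒ Q))) ⇔ (P ⇔ ¬Q)) = ¬0 = 1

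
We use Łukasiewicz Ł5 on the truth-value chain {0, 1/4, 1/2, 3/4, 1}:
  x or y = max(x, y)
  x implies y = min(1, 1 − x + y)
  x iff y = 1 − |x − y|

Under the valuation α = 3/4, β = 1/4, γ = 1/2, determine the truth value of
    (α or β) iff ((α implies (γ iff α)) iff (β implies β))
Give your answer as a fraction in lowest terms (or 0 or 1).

3/4

α or β = 3/4 or 1/4 = 3/4
γ iff α = 1/2 iff 3/4 = 3/4
α implies (γ iff α) = 3/4 implies 3/4 = 1
β implies β = 1/4 implies 1/4 = 1
(α implies (γ iff α)) iff (β implies β) = 1 iff 1 = 1
(α or β) iff ((α implies (γ iff α)) iff (β implies β)) = 3/4 iff 1 = 3/4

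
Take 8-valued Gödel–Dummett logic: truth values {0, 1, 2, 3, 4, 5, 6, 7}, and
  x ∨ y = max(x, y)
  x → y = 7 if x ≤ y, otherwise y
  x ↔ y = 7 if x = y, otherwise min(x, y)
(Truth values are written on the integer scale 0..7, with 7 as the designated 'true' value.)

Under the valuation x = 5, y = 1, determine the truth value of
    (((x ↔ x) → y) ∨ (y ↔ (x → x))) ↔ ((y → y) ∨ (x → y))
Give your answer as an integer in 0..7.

1

x ↔ x = 5 ↔ 5 = 7
(x ↔ x) → y = 7 → 1 = 1
x → x = 5 → 5 = 7
y ↔ (x → x) = 1 ↔ 7 = 1
((x ↔ x) → y) ∨ (y ↔ (x → x)) = 1 ∨ 1 = 1
y → y = 1 → 1 = 7
x → y = 5 → 1 = 1
(y → y) ∨ (x → y) = 7 ∨ 1 = 7
(((x ↔ x) → y) ∨ (y ↔ (x → x))) ↔ ((y → y) ∨ (x → y)) = 1 ↔ 7 = 1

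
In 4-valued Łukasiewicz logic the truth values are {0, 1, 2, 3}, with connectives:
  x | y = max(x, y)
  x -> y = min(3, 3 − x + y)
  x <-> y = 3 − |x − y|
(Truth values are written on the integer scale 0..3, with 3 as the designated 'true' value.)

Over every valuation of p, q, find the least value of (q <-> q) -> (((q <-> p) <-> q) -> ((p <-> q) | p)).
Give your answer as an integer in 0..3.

2

Take p = 0, q = 2:
q <-> q = 2 <-> 2 = 3
q <-> p = 2 <-> 0 = 1
(q <-> p) <-> q = 1 <-> 2 = 2
p <-> q = 0 <-> 2 = 1
(p <-> q) | p = 1 | 0 = 1
((q <-> p) <-> q) -> ((p <-> q) | p) = 2 -> 1 = 2
(q <-> q) -> (((q <-> p) <-> q) -> ((p <-> q) | p)) = 3 -> 2 = 2
No assignment yields a value below 2, so this is the minimum.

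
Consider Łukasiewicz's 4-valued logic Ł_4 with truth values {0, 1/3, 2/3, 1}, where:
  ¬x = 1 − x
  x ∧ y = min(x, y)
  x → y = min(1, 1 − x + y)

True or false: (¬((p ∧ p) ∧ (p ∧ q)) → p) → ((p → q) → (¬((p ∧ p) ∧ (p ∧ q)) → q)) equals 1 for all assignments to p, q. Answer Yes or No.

p = 0, q = 0 ↦ 1
p = 0, q = 1/3 ↦ 1
p = 0, q = 2/3 ↦ 1
p = 0, q = 1 ↦ 1
p = 1/3, q = 0 ↦ 1
p = 1/3, q = 1/3 ↦ 1
p = 1/3, q = 2/3 ↦ 1
p = 1/3, q = 1 ↦ 1
p = 2/3, q = 0 ↦ 1
p = 2/3, q = 1/3 ↦ 1
p = 2/3, q = 2/3 ↦ 1
p = 2/3, q = 1 ↦ 1
p = 1, q = 0 ↦ 1
p = 1, q = 1/3 ↦ 1
p = 1, q = 2/3 ↦ 1
p = 1, q = 1 ↦ 1
Every assignment gives a value ≥ 1.

Yes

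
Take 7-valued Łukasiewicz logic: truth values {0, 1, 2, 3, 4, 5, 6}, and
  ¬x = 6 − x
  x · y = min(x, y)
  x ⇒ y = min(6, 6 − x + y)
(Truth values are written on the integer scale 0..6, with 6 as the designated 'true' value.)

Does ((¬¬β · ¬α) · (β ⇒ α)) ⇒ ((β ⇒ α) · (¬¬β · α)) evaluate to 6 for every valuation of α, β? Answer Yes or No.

No

Counterexample: take α = 0, β = 1.
¬β = ¬1 = 5
¬¬β = ¬5 = 1
¬α = ¬0 = 6
¬¬β · ¬α = 1 · 6 = 1
β ⇒ α = 1 ⇒ 0 = 5
(¬¬β · ¬α) · (β ⇒ α) = 1 · 5 = 1
β ⇒ α = 1 ⇒ 0 = 5
¬β = ¬1 = 5
¬¬β = ¬5 = 1
¬¬β · α = 1 · 0 = 0
(β ⇒ α) · (¬¬β · α) = 5 · 0 = 0
((¬¬β · ¬α) · (β ⇒ α)) ⇒ ((β ⇒ α) · (¬¬β · α)) = 1 ⇒ 0 = 5
This gives 5 ≠ 6.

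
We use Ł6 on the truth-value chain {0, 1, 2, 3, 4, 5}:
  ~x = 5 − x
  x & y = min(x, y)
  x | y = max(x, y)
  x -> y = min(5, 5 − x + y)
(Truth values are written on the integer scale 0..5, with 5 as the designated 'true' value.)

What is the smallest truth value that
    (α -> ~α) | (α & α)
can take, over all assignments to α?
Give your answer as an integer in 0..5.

Take α = 3:
~α = ~3 = 2
α -> ~α = 3 -> 2 = 4
α & α = 3 & 3 = 3
(α -> ~α) | (α & α) = 4 | 3 = 4
No assignment yields a value below 4, so this is the minimum.

4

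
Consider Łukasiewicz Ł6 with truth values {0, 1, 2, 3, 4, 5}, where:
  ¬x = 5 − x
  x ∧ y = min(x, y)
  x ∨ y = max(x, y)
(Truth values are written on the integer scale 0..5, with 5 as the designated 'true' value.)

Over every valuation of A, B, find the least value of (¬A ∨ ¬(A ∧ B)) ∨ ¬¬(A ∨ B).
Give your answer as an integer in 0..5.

Take A = 2, B = 2:
¬A = ¬2 = 3
A ∧ B = 2 ∧ 2 = 2
¬(A ∧ B) = ¬2 = 3
¬A ∨ ¬(A ∧ B) = 3 ∨ 3 = 3
A ∨ B = 2 ∨ 2 = 2
¬(A ∨ B) = ¬2 = 3
¬¬(A ∨ B) = ¬3 = 2
(¬A ∨ ¬(A ∧ B)) ∨ ¬¬(A ∨ B) = 3 ∨ 2 = 3
No assignment yields a value below 3, so this is the minimum.

3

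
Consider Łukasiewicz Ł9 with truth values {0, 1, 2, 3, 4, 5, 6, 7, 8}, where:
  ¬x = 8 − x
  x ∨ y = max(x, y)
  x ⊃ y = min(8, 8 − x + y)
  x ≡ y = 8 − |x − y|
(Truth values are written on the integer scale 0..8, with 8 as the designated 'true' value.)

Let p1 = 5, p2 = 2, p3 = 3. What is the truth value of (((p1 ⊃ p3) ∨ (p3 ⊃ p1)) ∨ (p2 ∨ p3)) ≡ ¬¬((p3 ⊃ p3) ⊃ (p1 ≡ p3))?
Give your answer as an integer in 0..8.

p1 ⊃ p3 = 5 ⊃ 3 = 6
p3 ⊃ p1 = 3 ⊃ 5 = 8
(p1 ⊃ p3) ∨ (p3 ⊃ p1) = 6 ∨ 8 = 8
p2 ∨ p3 = 2 ∨ 3 = 3
((p1 ⊃ p3) ∨ (p3 ⊃ p1)) ∨ (p2 ∨ p3) = 8 ∨ 3 = 8
p3 ⊃ p3 = 3 ⊃ 3 = 8
p1 ≡ p3 = 5 ≡ 3 = 6
(p3 ⊃ p3) ⊃ (p1 ≡ p3) = 8 ⊃ 6 = 6
¬((p3 ⊃ p3) ⊃ (p1 ≡ p3)) = ¬6 = 2
¬¬((p3 ⊃ p3) ⊃ (p1 ≡ p3)) = ¬2 = 6
(((p1 ⊃ p3) ∨ (p3 ⊃ p1)) ∨ (p2 ∨ p3)) ≡ ¬¬((p3 ⊃ p3) ⊃ (p1 ≡ p3)) = 8 ≡ 6 = 6

6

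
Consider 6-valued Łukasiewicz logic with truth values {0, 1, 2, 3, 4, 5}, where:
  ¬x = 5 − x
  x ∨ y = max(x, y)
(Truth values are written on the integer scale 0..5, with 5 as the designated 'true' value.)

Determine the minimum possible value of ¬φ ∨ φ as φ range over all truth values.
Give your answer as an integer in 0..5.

3

Take φ = 2:
¬φ = ¬2 = 3
¬φ ∨ φ = 3 ∨ 2 = 3
No assignment yields a value below 3, so this is the minimum.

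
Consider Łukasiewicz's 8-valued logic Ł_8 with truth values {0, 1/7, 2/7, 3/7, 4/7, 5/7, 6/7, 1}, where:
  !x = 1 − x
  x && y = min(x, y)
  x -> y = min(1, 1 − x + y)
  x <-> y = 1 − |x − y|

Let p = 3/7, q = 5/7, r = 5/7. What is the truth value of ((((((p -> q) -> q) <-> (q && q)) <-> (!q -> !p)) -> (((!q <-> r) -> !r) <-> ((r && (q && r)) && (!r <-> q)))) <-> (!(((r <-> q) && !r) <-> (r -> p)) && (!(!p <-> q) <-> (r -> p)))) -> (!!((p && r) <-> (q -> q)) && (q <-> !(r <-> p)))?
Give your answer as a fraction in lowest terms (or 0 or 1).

p -> q = 3/7 -> 5/7 = 1
(p -> q) -> q = 1 -> 5/7 = 5/7
q && q = 5/7 && 5/7 = 5/7
((p -> q) -> q) <-> (q && q) = 5/7 <-> 5/7 = 1
!q = !5/7 = 2/7
!p = !3/7 = 4/7
!q -> !p = 2/7 -> 4/7 = 1
(((p -> q) -> q) <-> (q && q)) <-> (!q -> !p) = 1 <-> 1 = 1
!q = !5/7 = 2/7
!q <-> r = 2/7 <-> 5/7 = 4/7
!r = !5/7 = 2/7
(!q <-> r) -> !r = 4/7 -> 2/7 = 5/7
q && r = 5/7 && 5/7 = 5/7
r && (q && r) = 5/7 && 5/7 = 5/7
!r = !5/7 = 2/7
!r <-> q = 2/7 <-> 5/7 = 4/7
(r && (q && r)) && (!r <-> q) = 5/7 && 4/7 = 4/7
((!q <-> r) -> !r) <-> ((r && (q && r)) && (!r <-> q)) = 5/7 <-> 4/7 = 6/7
((((p -> q) -> q) <-> (q && q)) <-> (!q -> !p)) -> (((!q <-> r) -> !r) <-> ((r && (q && r)) && (!r <-> q))) = 1 -> 6/7 = 6/7
r <-> q = 5/7 <-> 5/7 = 1
!r = !5/7 = 2/7
(r <-> q) && !r = 1 && 2/7 = 2/7
r -> p = 5/7 -> 3/7 = 5/7
((r <-> q) && !r) <-> (r -> p) = 2/7 <-> 5/7 = 4/7
!(((r <-> q) && !r) <-> (r -> p)) = !4/7 = 3/7
!p = !3/7 = 4/7
!p <-> q = 4/7 <-> 5/7 = 6/7
!(!p <-> q) = !6/7 = 1/7
r -> p = 5/7 -> 3/7 = 5/7
!(!p <-> q) <-> (r -> p) = 1/7 <-> 5/7 = 3/7
!(((r <-> q) && !r) <-> (r -> p)) && (!(!p <-> q) <-> (r -> p)) = 3/7 && 3/7 = 3/7
(((((p -> q) -> q) <-> (q && q)) <-> (!q -> !p)) -> (((!q <-> r) -> !r) <-> ((r && (q && r)) && (!r <-> q)))) <-> (!(((r <-> q) && !r) <-> (r -> p)) && (!(!p <-> q) <-> (r -> p))) = 6/7 <-> 3/7 = 4/7
p && r = 3/7 && 5/7 = 3/7
q -> q = 5/7 -> 5/7 = 1
(p && r) <-> (q -> q) = 3/7 <-> 1 = 3/7
!((p && r) <-> (q -> q)) = !3/7 = 4/7
!!((p && r) <-> (q -> q)) = !4/7 = 3/7
r <-> p = 5/7 <-> 3/7 = 5/7
!(r <-> p) = !5/7 = 2/7
q <-> !(r <-> p) = 5/7 <-> 2/7 = 4/7
!!((p && r) <-> (q -> q)) && (q <-> !(r <-> p)) = 3/7 && 4/7 = 3/7
((((((p -> q) -> q) <-> (q && q)) <-> (!q -> !p)) -> (((!q <-> r) -> !r) <-> ((r && (q && r)) && (!r <-> q)))) <-> (!(((r <-> q) && !r) <-> (r -> p)) && (!(!p <-> q) <-> (r -> p)))) -> (!!((p && r) <-> (q -> q)) && (q <-> !(r <-> p))) = 4/7 -> 3/7 = 6/7

6/7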